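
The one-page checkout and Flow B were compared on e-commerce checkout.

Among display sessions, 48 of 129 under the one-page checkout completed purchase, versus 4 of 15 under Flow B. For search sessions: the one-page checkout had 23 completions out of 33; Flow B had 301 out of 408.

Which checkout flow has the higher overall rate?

Display: the one-page checkout 48/129 = 37.2%, Flow B 4/15 = 26.7% → the one-page checkout
Search: the one-page checkout 23/33 = 69.7%, Flow B 301/408 = 73.8% → Flow B
Overall: the one-page checkout 71/162 = 43.8%, Flow B 305/423 = 72.1% → Flow B
(Neither sweeps every traffic group, but Flow B has the higher pooled rate.)

Flow B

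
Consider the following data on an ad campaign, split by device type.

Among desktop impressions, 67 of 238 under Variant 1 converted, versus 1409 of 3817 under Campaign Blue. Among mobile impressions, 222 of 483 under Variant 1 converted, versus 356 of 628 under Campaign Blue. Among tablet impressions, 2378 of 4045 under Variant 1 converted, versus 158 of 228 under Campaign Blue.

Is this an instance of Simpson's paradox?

Yes

Desktop: Variant 1 67/238 = 28.2%, Campaign Blue 1409/3817 = 36.9% → Campaign Blue
Mobile: Variant 1 222/483 = 46.0%, Campaign Blue 356/628 = 56.7% → Campaign Blue
Tablet: Variant 1 2378/4045 = 58.8%, Campaign Blue 158/228 = 69.3% → Campaign Blue
Overall: Variant 1 2667/4766 = 56.0%, Campaign Blue 1923/4673 = 41.2% → Variant 1
Campaign Blue wins each device group but Variant 1 wins overall — the comparison reverses. Campaign Blue's impressions skew toward desktop, which has a lower base rate.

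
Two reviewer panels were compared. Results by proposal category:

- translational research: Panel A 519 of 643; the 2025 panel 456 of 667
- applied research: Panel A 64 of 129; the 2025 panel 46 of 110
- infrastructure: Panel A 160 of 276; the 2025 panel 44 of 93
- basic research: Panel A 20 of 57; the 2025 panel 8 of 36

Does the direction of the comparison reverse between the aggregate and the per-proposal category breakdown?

No

Translational research: Panel A 519/643 = 80.7%, the 2025 panel 456/667 = 68.4% → Panel A
Applied research: Panel A 64/129 = 49.6%, the 2025 panel 46/110 = 41.8% → Panel A
Infrastructure: Panel A 160/276 = 58.0%, the 2025 panel 44/93 = 47.3% → Panel A
Basic research: Panel A 20/57 = 35.1%, the 2025 panel 8/36 = 22.2% → Panel A
Overall: Panel A 763/1105 = 69.0%, the 2025 panel 554/906 = 61.1% → Panel A
Panel A wins overall and in every proposal group — no reversal.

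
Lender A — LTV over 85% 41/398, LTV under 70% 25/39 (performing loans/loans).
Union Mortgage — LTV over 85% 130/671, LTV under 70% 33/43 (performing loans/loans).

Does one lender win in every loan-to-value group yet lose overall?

LTV over 85%: Lender A 41/398 = 10.3%, Union Mortgage 130/671 = 19.4% → Union Mortgage
LTV under 70%: Lender A 25/39 = 64.1%, Union Mortgage 33/43 = 76.7% → Union Mortgage
Overall: Lender A 66/437 = 15.1%, Union Mortgage 163/714 = 22.8% → Union Mortgage
Union Mortgage wins overall and in every loan-to-value group — no reversal.

No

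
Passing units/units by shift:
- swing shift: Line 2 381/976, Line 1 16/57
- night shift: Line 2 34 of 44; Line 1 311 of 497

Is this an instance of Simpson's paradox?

Yes

Swing shift: Line 2 381/976 = 39.0%, Line 1 16/57 = 28.1% → Line 2
Night shift: Line 2 34/44 = 77.3%, Line 1 311/497 = 62.6% → Line 2
Overall: Line 2 415/1020 = 40.7%, Line 1 327/554 = 59.0% → Line 1
Line 2 wins each shift group but Line 1 wins overall — the comparison reverses. Line 2's units skew toward swing shift, which has a lower base rate.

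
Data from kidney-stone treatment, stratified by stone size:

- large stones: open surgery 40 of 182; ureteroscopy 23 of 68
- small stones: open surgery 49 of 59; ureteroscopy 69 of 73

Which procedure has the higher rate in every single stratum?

ureteroscopy

Large stones: open surgery 40/182 = 22.0%, ureteroscopy 23/68 = 33.8% → ureteroscopy
Small stones: open surgery 49/59 = 83.1%, ureteroscopy 69/73 = 94.5% → ureteroscopy
Ureteroscopy has the higher rate in both groups.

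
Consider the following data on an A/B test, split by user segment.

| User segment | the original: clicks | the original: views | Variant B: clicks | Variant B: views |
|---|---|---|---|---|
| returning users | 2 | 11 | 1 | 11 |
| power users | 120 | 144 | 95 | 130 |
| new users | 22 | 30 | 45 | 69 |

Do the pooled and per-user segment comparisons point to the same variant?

Returning users: the original 2/11 = 18.2%, Variant B 1/11 = 9.1% → the original
Power users: the original 120/144 = 83.3%, Variant B 95/130 = 73.1% → the original
New users: the original 22/30 = 73.3%, Variant B 45/69 = 65.2% → the original
Overall: the original 144/185 = 77.8%, Variant B 141/210 = 67.1% → the original
The original wins overall and in every user group — no reversal.

Yes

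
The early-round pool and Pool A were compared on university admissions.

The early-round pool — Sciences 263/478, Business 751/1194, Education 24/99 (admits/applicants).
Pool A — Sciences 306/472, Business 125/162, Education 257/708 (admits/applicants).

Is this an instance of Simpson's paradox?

Yes

Sciences: the early-round pool 263/478 = 55.0%, Pool A 306/472 = 64.8% → Pool A
Business: the early-round pool 751/1194 = 62.9%, Pool A 125/162 = 77.2% → Pool A
Education: the early-round pool 24/99 = 24.2%, Pool A 257/708 = 36.3% → Pool A
Overall: the early-round pool 1038/1771 = 58.6%, Pool A 688/1342 = 51.3% → the early-round pool
Pool A wins each department group but the early-round pool wins overall — the comparison reverses. Pool A's applicants skew toward Education, which has a lower base rate.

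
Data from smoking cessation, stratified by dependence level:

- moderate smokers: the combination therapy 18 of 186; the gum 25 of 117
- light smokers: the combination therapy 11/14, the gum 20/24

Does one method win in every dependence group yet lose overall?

Moderate smokers: the combination therapy 18/186 = 9.7%, the gum 25/117 = 21.4% → the gum
Light smokers: the combination therapy 11/14 = 78.6%, the gum 20/24 = 83.3% → the gum
Overall: the combination therapy 29/200 = 14.5%, the gum 45/141 = 31.9% → the gum
The gum wins overall and in every dependence group — no reversal.

No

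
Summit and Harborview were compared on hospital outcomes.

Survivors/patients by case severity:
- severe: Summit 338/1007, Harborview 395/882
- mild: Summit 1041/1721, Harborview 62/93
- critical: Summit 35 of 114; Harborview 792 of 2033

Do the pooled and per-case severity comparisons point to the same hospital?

No

Severe: Summit 338/1007 = 33.6%, Harborview 395/882 = 44.8% → Harborview
Mild: Summit 1041/1721 = 60.5%, Harborview 62/93 = 66.7% → Harborview
Critical: Summit 35/114 = 30.7%, Harborview 792/2033 = 39.0% → Harborview
Overall: Summit 1414/2842 = 49.8%, Harborview 1249/3008 = 41.5% → Summit
Harborview wins each case group but Summit wins overall — the comparison reverses. Harborview's patients skew toward critical, which has a lower base rate.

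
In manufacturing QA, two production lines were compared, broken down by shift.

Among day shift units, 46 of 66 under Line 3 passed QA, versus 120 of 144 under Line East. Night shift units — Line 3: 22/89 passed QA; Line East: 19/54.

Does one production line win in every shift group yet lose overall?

No

Day shift: Line 3 46/66 = 69.7%, Line East 120/144 = 83.3% → Line East
Night shift: Line 3 22/89 = 24.7%, Line East 19/54 = 35.2% → Line East
Overall: Line 3 68/155 = 43.9%, Line East 139/198 = 70.2% → Line East
Line East wins overall and in every shift group — no reversal.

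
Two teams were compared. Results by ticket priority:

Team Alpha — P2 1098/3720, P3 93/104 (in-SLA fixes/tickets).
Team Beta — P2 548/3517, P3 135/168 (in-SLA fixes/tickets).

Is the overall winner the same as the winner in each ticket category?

Yes

P2: Team Alpha 1098/3720 = 29.5%, Team Beta 548/3517 = 15.6% → Team Alpha
P3: Team Alpha 93/104 = 89.4%, Team Beta 135/168 = 80.4% → Team Alpha
Overall: Team Alpha 1191/3824 = 31.1%, Team Beta 683/3685 = 18.5% → Team Alpha
Team Alpha wins overall and in every ticket group — no reversal.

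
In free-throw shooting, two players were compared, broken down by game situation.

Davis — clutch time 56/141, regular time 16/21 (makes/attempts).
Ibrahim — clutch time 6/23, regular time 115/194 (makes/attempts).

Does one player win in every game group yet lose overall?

Yes

Clutch time: Davis 56/141 = 39.7%, Ibrahim 6/23 = 26.1% → Davis
Regular time: Davis 16/21 = 76.2%, Ibrahim 115/194 = 59.3% → Davis
Overall: Davis 72/162 = 44.4%, Ibrahim 121/217 = 55.8% → Ibrahim
Davis wins each game group but Ibrahim wins overall — the comparison reverses. Davis's attempts skew toward clutch time, which has a lower base rate.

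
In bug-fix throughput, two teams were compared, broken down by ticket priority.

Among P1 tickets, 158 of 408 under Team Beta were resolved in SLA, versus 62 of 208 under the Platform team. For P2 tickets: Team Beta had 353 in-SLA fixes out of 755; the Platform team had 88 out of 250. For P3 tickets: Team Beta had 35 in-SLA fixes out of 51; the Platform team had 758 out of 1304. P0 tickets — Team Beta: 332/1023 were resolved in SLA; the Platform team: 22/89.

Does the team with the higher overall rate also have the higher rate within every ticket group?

P1: Team Beta 158/408 = 38.7%, the Platform team 62/208 = 29.8% → Team Beta
P2: Team Beta 353/755 = 46.8%, the Platform team 88/250 = 35.2% → Team Beta
P3: Team Beta 35/51 = 68.6%, the Platform team 758/1304 = 58.1% → Team Beta
P0: Team Beta 332/1023 = 32.5%, the Platform team 22/89 = 24.7% → Team Beta
Overall: Team Beta 878/2237 = 39.2%, the Platform team 930/1851 = 50.2% → the Platform team
Team Beta wins each ticket group but the Platform team wins overall — the comparison reverses. Team Beta's tickets skew toward P0, which has a lower base rate.

No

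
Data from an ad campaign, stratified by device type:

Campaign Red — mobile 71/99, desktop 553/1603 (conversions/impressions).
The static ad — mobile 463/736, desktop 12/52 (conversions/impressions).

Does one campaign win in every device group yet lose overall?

Mobile: Campaign Red 71/99 = 71.7%, the static ad 463/736 = 62.9% → Campaign Red
Desktop: Campaign Red 553/1603 = 34.5%, the static ad 12/52 = 23.1% → Campaign Red
Overall: Campaign Red 624/1702 = 36.7%, the static ad 475/788 = 60.3% → the static ad
Campaign Red wins each device group but the static ad wins overall — the comparison reverses. Campaign Red's impressions skew toward desktop, which has a lower base rate.

Yes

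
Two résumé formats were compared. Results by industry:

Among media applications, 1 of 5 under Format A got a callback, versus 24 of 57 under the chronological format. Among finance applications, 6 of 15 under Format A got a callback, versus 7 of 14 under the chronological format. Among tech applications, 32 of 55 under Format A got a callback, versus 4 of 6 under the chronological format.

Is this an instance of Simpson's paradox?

Yes

Media: Format A 1/5 = 20.0%, the chronological format 24/57 = 42.1% → the chronological format
Finance: Format A 6/15 = 40.0%, the chronological format 7/14 = 50.0% → the chronological format
Tech: Format A 32/55 = 58.2%, the chronological format 4/6 = 66.7% → the chronological format
Overall: Format A 39/75 = 52.0%, the chronological format 35/77 = 45.5% → Format A
The chronological format wins each industry group but Format A wins overall — the comparison reverses. The chronological format's applications skew toward media, which has a lower base rate.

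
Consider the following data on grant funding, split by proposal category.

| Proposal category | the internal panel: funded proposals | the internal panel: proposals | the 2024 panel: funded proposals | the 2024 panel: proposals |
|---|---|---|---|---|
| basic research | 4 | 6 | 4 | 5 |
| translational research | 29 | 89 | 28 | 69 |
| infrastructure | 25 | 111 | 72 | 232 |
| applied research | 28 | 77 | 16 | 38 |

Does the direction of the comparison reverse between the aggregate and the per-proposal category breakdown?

Basic research: the internal panel 4/6 = 66.7%, the 2024 panel 4/5 = 80.0% → the 2024 panel
Translational research: the internal panel 29/89 = 32.6%, the 2024 panel 28/69 = 40.6% → the 2024 panel
Infrastructure: the internal panel 25/111 = 22.5%, the 2024 panel 72/232 = 31.0% → the 2024 panel
Applied research: the internal panel 28/77 = 36.4%, the 2024 panel 16/38 = 42.1% → the 2024 panel
Overall: the internal panel 86/283 = 30.4%, the 2024 panel 120/344 = 34.9% → the 2024 panel
The 2024 panel wins overall and in every proposal group — no reversal.

No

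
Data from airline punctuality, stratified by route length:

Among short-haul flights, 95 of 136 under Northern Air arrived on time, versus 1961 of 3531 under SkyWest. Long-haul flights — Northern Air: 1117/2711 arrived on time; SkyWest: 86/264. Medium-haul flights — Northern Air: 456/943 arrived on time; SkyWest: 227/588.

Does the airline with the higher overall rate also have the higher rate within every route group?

No

Short-haul: Northern Air 95/136 = 69.9%, SkyWest 1961/3531 = 55.5% → Northern Air
Long-haul: Northern Air 1117/2711 = 41.2%, SkyWest 86/264 = 32.6% → Northern Air
Medium-haul: Northern Air 456/943 = 48.4%, SkyWest 227/588 = 38.6% → Northern Air
Overall: Northern Air 1668/3790 = 44.0%, SkyWest 2274/4383 = 51.9% → SkyWest
Northern Air wins each route group but SkyWest wins overall — the comparison reverses. Northern Air's flights skew toward long-haul, which has a lower base rate.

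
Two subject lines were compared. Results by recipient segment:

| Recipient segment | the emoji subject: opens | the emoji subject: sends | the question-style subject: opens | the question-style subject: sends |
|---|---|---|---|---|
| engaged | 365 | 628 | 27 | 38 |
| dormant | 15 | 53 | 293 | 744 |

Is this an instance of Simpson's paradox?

Engaged: the emoji subject 365/628 = 58.1%, the question-style subject 27/38 = 71.1% → the question-style subject
Dormant: the emoji subject 15/53 = 28.3%, the question-style subject 293/744 = 39.4% → the question-style subject
Overall: the emoji subject 380/681 = 55.8%, the question-style subject 320/782 = 40.9% → the emoji subject
The question-style subject wins each recipient group but the emoji subject wins overall — the comparison reverses. The question-style subject's sends skew toward dormant, which has a lower base rate.

Yes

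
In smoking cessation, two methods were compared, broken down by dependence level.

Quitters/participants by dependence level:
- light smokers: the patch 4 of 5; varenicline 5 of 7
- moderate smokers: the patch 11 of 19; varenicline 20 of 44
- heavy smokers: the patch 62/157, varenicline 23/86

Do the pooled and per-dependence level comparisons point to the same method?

Yes

Light smokers: the patch 4/5 = 80.0%, varenicline 5/7 = 71.4% → the patch
Moderate smokers: the patch 11/19 = 57.9%, varenicline 20/44 = 45.5% → the patch
Heavy smokers: the patch 62/157 = 39.5%, varenicline 23/86 = 26.7% → the patch
Overall: the patch 77/181 = 42.5%, varenicline 48/137 = 35.0% → the patch
The patch wins overall and in every dependence group — no reversal.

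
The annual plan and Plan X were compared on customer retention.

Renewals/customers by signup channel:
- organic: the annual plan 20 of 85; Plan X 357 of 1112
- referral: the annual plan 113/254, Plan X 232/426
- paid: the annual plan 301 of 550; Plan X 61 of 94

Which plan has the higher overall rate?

Organic: the annual plan 20/85 = 23.5%, Plan X 357/1112 = 32.1% → Plan X
Referral: the annual plan 113/254 = 44.5%, Plan X 232/426 = 54.5% → Plan X
Paid: the annual plan 301/550 = 54.7%, Plan X 61/94 = 64.9% → Plan X
Overall: the annual plan 434/889 = 48.8%, Plan X 650/1632 = 39.8% → the annual plan
(Plan X wins every signup group but the annual plan wins overall — Plan X's customers skew toward the low-rate organic group.)

the annual plan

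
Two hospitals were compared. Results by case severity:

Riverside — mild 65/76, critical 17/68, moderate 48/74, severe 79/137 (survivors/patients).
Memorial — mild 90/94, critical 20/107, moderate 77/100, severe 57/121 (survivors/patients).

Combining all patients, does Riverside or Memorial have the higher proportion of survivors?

Riverside

Mild: Riverside 65/76 = 85.5%, Memorial 90/94 = 95.7% → Memorial
Critical: Riverside 17/68 = 25.0%, Memorial 20/107 = 18.7% → Riverside
Moderate: Riverside 48/74 = 64.9%, Memorial 77/100 = 77.0% → Memorial
Severe: Riverside 79/137 = 57.7%, Memorial 57/121 = 47.1% → Riverside
Overall: Riverside 209/355 = 58.9%, Memorial 244/422 = 57.8% → Riverside
(Neither sweeps every case group, but Riverside has the higher pooled rate.)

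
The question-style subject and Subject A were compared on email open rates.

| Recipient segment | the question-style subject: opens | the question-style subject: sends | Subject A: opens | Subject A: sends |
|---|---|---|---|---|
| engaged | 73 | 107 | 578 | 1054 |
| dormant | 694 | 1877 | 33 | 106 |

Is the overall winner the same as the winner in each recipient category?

Engaged: the question-style subject 73/107 = 68.2%, Subject A 578/1054 = 54.8% → the question-style subject
Dormant: the question-style subject 694/1877 = 37.0%, Subject A 33/106 = 31.1% → the question-style subject
Overall: the question-style subject 767/1984 = 38.7%, Subject A 611/1160 = 52.7% → Subject A
The question-style subject wins each recipient group but Subject A wins overall — the comparison reverses. The question-style subject's sends skew toward dormant, which has a lower base rate.

No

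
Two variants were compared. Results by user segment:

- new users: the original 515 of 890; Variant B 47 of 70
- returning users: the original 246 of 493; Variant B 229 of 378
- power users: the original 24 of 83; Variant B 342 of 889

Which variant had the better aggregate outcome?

New users: the original 515/890 = 57.9%, Variant B 47/70 = 67.1% → Variant B
Returning users: the original 246/493 = 49.9%, Variant B 229/378 = 60.6% → Variant B
Power users: the original 24/83 = 28.9%, Variant B 342/889 = 38.5% → Variant B
Overall: the original 785/1466 = 53.5%, Variant B 618/1337 = 46.2% → the original
(Variant B wins every user group but the original wins overall — Variant B's views skew toward the low-rate power users group.)

the original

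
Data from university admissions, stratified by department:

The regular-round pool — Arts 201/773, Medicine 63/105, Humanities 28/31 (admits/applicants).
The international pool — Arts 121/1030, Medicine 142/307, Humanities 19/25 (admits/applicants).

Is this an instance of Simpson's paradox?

No

Arts: the regular-round pool 201/773 = 26.0%, the international pool 121/1030 = 11.7% → the regular-round pool
Medicine: the regular-round pool 63/105 = 60.0%, the international pool 142/307 = 46.3% → the regular-round pool
Humanities: the regular-round pool 28/31 = 90.3%, the international pool 19/25 = 76.0% → the regular-round pool
Overall: the regular-round pool 292/909 = 32.1%, the international pool 282/1362 = 20.7% → the regular-round pool
The regular-round pool wins overall and in every department group — no reversal.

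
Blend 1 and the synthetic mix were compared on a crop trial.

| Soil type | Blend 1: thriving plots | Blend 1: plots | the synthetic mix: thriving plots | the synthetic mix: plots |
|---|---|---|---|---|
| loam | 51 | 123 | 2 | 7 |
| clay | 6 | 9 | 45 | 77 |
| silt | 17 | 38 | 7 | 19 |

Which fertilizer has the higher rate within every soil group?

Blend 1

Loam: Blend 1 51/123 = 41.5%, the synthetic mix 2/7 = 28.6% → Blend 1
Clay: Blend 1 6/9 = 66.7%, the synthetic mix 45/77 = 58.4% → Blend 1
Silt: Blend 1 17/38 = 44.7%, the synthetic mix 7/19 = 36.8% → Blend 1
Blend 1 has the higher rate in all 3 groups.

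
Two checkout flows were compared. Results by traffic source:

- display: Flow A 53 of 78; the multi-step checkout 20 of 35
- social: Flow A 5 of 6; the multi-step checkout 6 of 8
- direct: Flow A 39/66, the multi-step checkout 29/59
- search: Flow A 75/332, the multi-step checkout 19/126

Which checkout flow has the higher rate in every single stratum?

Display: Flow A 53/78 = 67.9%, the multi-step checkout 20/35 = 57.1% → Flow A
Social: Flow A 5/6 = 83.3%, the multi-step checkout 6/8 = 75.0% → Flow A
Direct: Flow A 39/66 = 59.1%, the multi-step checkout 29/59 = 49.2% → Flow A
Search: Flow A 75/332 = 22.6%, the multi-step checkout 19/126 = 15.1% → Flow A
Flow A has the higher rate in all 4 groups.

Flow A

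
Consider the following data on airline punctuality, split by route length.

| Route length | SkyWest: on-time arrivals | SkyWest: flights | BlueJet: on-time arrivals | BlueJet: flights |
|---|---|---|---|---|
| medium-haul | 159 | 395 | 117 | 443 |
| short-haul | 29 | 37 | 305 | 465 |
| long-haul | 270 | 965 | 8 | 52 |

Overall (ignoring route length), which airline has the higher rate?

BlueJet

Medium-haul: SkyWest 159/395 = 40.3%, BlueJet 117/443 = 26.4% → SkyWest
Short-haul: SkyWest 29/37 = 78.4%, BlueJet 305/465 = 65.6% → SkyWest
Long-haul: SkyWest 270/965 = 28.0%, BlueJet 8/52 = 15.4% → SkyWest
Overall: SkyWest 458/1397 = 32.8%, BlueJet 430/960 = 44.8% → BlueJet
(SkyWest wins every route group but BlueJet wins overall — SkyWest's flights skew toward the low-rate long-haul group.)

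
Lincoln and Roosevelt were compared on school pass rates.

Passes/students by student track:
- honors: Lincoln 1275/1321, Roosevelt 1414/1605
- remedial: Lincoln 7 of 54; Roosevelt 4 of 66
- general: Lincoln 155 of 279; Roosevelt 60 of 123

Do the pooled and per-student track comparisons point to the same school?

Yes

Honors: Lincoln 1275/1321 = 96.5%, Roosevelt 1414/1605 = 88.1% → Lincoln
Remedial: Lincoln 7/54 = 13.0%, Roosevelt 4/66 = 6.1% → Lincoln
General: Lincoln 155/279 = 55.6%, Roosevelt 60/123 = 48.8% → Lincoln
Overall: Lincoln 1437/1654 = 86.9%, Roosevelt 1478/1794 = 82.4% → Lincoln
Lincoln wins overall and in every student group — no reversal.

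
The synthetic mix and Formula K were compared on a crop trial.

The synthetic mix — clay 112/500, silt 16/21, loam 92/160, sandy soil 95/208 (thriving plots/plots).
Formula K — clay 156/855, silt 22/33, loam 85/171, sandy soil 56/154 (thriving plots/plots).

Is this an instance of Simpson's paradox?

No

Clay: the synthetic mix 112/500 = 22.4%, Formula K 156/855 = 18.2% → the synthetic mix
Silt: the synthetic mix 16/21 = 76.2%, Formula K 22/33 = 66.7% → the synthetic mix
Loam: the synthetic mix 92/160 = 57.5%, Formula K 85/171 = 49.7% → the synthetic mix
Sandy soil: the synthetic mix 95/208 = 45.7%, Formula K 56/154 = 36.4% → the synthetic mix
Overall: the synthetic mix 315/889 = 35.4%, Formula K 319/1213 = 26.3% → the synthetic mix
The synthetic mix wins overall and in every soil group — no reversal.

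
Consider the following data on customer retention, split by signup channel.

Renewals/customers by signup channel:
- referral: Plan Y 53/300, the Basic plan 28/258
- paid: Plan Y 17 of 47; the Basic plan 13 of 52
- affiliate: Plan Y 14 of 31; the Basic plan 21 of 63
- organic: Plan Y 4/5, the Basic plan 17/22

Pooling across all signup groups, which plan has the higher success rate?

Plan Y

Referral: Plan Y 53/300 = 17.7%, the Basic plan 28/258 = 10.9% → Plan Y
Paid: Plan Y 17/47 = 36.2%, the Basic plan 13/52 = 25.0% → Plan Y
Affiliate: Plan Y 14/31 = 45.2%, the Basic plan 21/63 = 33.3% → Plan Y
Organic: Plan Y 4/5 = 80.0%, the Basic plan 17/22 = 77.3% → Plan Y
Overall: Plan Y 88/383 = 23.0%, the Basic plan 79/395 = 20.0% → Plan Y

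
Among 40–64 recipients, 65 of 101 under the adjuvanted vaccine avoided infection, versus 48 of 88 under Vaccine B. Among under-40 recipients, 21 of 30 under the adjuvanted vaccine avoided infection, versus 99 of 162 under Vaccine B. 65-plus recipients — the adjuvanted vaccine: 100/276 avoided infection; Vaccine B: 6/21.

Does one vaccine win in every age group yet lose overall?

40–64: the adjuvanted vaccine 65/101 = 64.4%, Vaccine B 48/88 = 54.5% → the adjuvanted vaccine
Under-40: the adjuvanted vaccine 21/30 = 70.0%, Vaccine B 99/162 = 61.1% → the adjuvanted vaccine
65-plus: the adjuvanted vaccine 100/276 = 36.2%, Vaccine B 6/21 = 28.6% → the adjuvanted vaccine
Overall: the adjuvanted vaccine 186/407 = 45.7%, Vaccine B 153/271 = 56.5% → Vaccine B
The adjuvanted vaccine wins each age group but Vaccine B wins overall — the comparison reverses. The adjuvanted vaccine's recipients skew toward 65-plus, which has a lower base rate.

Yes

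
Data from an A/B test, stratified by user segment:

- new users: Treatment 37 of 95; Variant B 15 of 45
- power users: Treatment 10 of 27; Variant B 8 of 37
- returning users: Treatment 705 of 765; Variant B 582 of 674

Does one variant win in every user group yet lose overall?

No

New users: Treatment 37/95 = 38.9%, Variant B 15/45 = 33.3% → Treatment
Power users: Treatment 10/27 = 37.0%, Variant B 8/37 = 21.6% → Treatment
Returning users: Treatment 705/765 = 92.2%, Variant B 582/674 = 86.4% → Treatment
Overall: Treatment 752/887 = 84.8%, Variant B 605/756 = 80.0% → Treatment
Treatment wins overall and in every user group — no reversal.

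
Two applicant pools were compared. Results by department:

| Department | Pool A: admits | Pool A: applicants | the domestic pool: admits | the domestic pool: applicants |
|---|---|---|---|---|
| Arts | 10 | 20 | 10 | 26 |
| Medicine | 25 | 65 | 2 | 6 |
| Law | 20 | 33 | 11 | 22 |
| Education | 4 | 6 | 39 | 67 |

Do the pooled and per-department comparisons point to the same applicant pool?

Arts: Pool A 10/20 = 50.0%, the domestic pool 10/26 = 38.5% → Pool A
Medicine: Pool A 25/65 = 38.5%, the domestic pool 2/6 = 33.3% → Pool A
Law: Pool A 20/33 = 60.6%, the domestic pool 11/22 = 50.0% → Pool A
Education: Pool A 4/6 = 66.7%, the domestic pool 39/67 = 58.2% → Pool A
Overall: Pool A 59/124 = 47.6%, the domestic pool 62/121 = 51.2% → the domestic pool
Pool A wins each department group but the domestic pool wins overall — the comparison reverses. Pool A's applicants skew toward Medicine, which has a lower base rate.

No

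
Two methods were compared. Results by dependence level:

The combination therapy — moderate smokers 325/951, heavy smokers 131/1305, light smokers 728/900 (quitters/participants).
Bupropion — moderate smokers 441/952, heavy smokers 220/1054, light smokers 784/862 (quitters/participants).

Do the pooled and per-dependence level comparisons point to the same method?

Yes

Moderate smokers: the combination therapy 325/951 = 34.2%, bupropion 441/952 = 46.3% → bupropion
Heavy smokers: the combination therapy 131/1305 = 10.0%, bupropion 220/1054 = 20.9% → bupropion
Light smokers: the combination therapy 728/900 = 80.9%, bupropion 784/862 = 91.0% → bupropion
Overall: the combination therapy 1184/3156 = 37.5%, bupropion 1445/2868 = 50.4% → bupropion
Bupropion wins overall and in every dependence group — no reversal.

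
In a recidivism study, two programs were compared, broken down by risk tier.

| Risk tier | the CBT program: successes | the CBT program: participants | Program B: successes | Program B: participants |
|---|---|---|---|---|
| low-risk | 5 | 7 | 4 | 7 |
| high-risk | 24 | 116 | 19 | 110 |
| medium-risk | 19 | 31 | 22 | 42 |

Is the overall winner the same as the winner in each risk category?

Low-risk: the CBT program 5/7 = 71.4%, Program B 4/7 = 57.1% → the CBT program
High-risk: the CBT program 24/116 = 20.7%, Program B 19/110 = 17.3% → the CBT program
Medium-risk: the CBT program 19/31 = 61.3%, Program B 22/42 = 52.4% → the CBT program
Overall: the CBT program 48/154 = 31.2%, Program B 45/159 = 28.3% → the CBT program
The CBT program wins overall and in every risk group — no reversal.

Yes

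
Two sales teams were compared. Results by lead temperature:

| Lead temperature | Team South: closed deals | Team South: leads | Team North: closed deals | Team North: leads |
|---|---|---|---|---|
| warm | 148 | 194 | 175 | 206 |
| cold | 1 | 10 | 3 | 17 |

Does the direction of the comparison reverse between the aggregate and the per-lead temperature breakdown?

No

Warm: Team South 148/194 = 76.3%, Team North 175/206 = 85.0% → Team North
Cold: Team South 1/10 = 10.0%, Team North 3/17 = 17.6% → Team North
Overall: Team South 149/204 = 73.0%, Team North 178/223 = 79.8% → Team North
Team North wins overall and in every lead group — no reversal.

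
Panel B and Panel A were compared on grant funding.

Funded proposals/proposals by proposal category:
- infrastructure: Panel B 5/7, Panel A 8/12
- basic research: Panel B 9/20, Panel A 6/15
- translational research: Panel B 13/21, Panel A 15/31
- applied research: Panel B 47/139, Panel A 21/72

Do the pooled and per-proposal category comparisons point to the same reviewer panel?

Yes

Infrastructure: Panel B 5/7 = 71.4%, Panel A 8/12 = 66.7% → Panel B
Basic research: Panel B 9/20 = 45.0%, Panel A 6/15 = 40.0% → Panel B
Translational research: Panel B 13/21 = 61.9%, Panel A 15/31 = 48.4% → Panel B
Applied research: Panel B 47/139 = 33.8%, Panel A 21/72 = 29.2% → Panel B
Overall: Panel B 74/187 = 39.6%, Panel A 50/130 = 38.5% → Panel B
Panel B wins overall and in every proposal group — no reversal.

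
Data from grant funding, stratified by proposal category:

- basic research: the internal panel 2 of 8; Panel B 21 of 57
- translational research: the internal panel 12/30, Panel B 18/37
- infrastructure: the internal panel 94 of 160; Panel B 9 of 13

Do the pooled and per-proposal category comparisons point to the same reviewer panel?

Basic research: the internal panel 2/8 = 25.0%, Panel B 21/57 = 36.8% → Panel B
Translational research: the internal panel 12/30 = 40.0%, Panel B 18/37 = 48.6% → Panel B
Infrastructure: the internal panel 94/160 = 58.8%, Panel B 9/13 = 69.2% → Panel B
Overall: the internal panel 108/198 = 54.5%, Panel B 48/107 = 44.9% → the internal panel
Panel B wins each proposal group but the internal panel wins overall — the comparison reverses. Panel B's proposals skew toward basic research, which has a lower base rate.

No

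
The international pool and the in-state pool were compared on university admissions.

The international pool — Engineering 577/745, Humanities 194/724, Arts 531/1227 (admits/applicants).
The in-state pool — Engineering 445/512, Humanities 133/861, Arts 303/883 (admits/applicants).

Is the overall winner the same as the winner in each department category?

No

Engineering: the international pool 577/745 = 77.4%, the in-state pool 445/512 = 86.9% → the in-state pool
Humanities: the international pool 194/724 = 26.8%, the in-state pool 133/861 = 15.4% → the international pool
Arts: the international pool 531/1227 = 43.3%, the in-state pool 303/883 = 34.3% → the international pool
Overall: the international pool 1302/2696 = 48.3%, the in-state pool 881/2256 = 39.1% → the international pool
Neither sweeps: the international pool wins 2 of 3 groups, the in-state pool wins 1. The international pool wins overall but not every group — no Simpson reversal.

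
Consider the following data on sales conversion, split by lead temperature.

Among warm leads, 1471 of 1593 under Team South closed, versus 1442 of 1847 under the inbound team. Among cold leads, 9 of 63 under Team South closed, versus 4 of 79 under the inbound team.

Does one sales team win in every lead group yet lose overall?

No

Warm: Team South 1471/1593 = 92.3%, the inbound team 1442/1847 = 78.1% → Team South
Cold: Team South 9/63 = 14.3%, the inbound team 4/79 = 5.1% → Team South
Overall: Team South 1480/1656 = 89.4%, the inbound team 1446/1926 = 75.1% → Team South
Team South wins overall and in every lead group — no reversal.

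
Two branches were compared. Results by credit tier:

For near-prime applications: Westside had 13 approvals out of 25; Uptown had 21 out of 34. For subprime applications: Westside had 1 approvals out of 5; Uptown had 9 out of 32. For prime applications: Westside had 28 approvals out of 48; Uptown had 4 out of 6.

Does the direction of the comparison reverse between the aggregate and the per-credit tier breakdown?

Yes

Near-prime: Westside 13/25 = 52.0%, Uptown 21/34 = 61.8% → Uptown
Subprime: Westside 1/5 = 20.0%, Uptown 9/32 = 28.1% → Uptown
Prime: Westside 28/48 = 58.3%, Uptown 4/6 = 66.7% → Uptown
Overall: Westside 42/78 = 53.8%, Uptown 34/72 = 47.2% → Westside
Uptown wins each credit group but Westside wins overall — the comparison reverses. Uptown's applications skew toward subprime, which has a lower base rate.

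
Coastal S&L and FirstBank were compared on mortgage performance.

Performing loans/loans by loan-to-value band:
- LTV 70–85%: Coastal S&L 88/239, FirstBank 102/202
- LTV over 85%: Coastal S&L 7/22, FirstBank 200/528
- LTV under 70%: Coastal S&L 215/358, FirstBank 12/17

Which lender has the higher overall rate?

LTV 70–85%: Coastal S&L 88/239 = 36.8%, FirstBank 102/202 = 50.5% → FirstBank
LTV over 85%: Coastal S&L 7/22 = 31.8%, FirstBank 200/528 = 37.9% → FirstBank
LTV under 70%: Coastal S&L 215/358 = 60.1%, FirstBank 12/17 = 70.6% → FirstBank
Overall: Coastal S&L 310/619 = 50.1%, FirstBank 314/747 = 42.0% → Coastal S&L
(FirstBank wins every loan-to-value group but Coastal S&L wins overall — FirstBank's loans skew toward the low-rate LTV over 85% group.)

Coastal S&L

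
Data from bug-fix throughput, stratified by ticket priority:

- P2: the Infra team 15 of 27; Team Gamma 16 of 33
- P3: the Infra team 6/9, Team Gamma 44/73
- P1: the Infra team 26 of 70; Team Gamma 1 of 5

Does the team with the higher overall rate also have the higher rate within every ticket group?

P2: the Infra team 15/27 = 55.6%, Team Gamma 16/33 = 48.5% → the Infra team
P3: the Infra team 6/9 = 66.7%, Team Gamma 44/73 = 60.3% → the Infra team
P1: the Infra team 26/70 = 37.1%, Team Gamma 1/5 = 20.0% → the Infra team
Overall: the Infra team 47/106 = 44.3%, Team Gamma 61/111 = 55.0% → Team Gamma
The Infra team wins each ticket group but Team Gamma wins overall — the comparison reverses. The Infra team's tickets skew toward P1, which has a lower base rate.

No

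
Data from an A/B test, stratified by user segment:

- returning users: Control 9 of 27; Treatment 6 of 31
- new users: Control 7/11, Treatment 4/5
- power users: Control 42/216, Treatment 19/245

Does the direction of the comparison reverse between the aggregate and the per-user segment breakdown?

Returning users: Control 9/27 = 33.3%, Treatment 6/31 = 19.4% → Control
New users: Control 7/11 = 63.6%, Treatment 4/5 = 80.0% → Treatment
Power users: Control 42/216 = 19.4%, Treatment 19/245 = 7.8% → Control
Overall: Control 58/254 = 22.8%, Treatment 29/281 = 10.3% → Control
Neither sweeps: Control wins 2 of 3 groups, Treatment wins 1. Control wins overall but not every group — no Simpson reversal.

No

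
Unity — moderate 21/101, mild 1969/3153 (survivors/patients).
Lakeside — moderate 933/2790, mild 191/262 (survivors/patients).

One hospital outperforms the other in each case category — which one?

Lakeside

Moderate: Unity 21/101 = 20.8%, Lakeside 933/2790 = 33.4% → Lakeside
Mild: Unity 1969/3153 = 62.4%, Lakeside 191/262 = 72.9% → Lakeside
Lakeside has the higher rate in both groups.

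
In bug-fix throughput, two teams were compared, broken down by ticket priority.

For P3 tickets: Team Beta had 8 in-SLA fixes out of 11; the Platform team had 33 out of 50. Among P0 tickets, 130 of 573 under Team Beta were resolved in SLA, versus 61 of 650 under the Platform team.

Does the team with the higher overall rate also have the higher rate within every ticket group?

P3: Team Beta 8/11 = 72.7%, the Platform team 33/50 = 66.0% → Team Beta
P0: Team Beta 130/573 = 22.7%, the Platform team 61/650 = 9.4% → Team Beta
Overall: Team Beta 138/584 = 23.6%, the Platform team 94/700 = 13.4% → Team Beta
Team Beta wins overall and in every ticket group — no reversal.

Yes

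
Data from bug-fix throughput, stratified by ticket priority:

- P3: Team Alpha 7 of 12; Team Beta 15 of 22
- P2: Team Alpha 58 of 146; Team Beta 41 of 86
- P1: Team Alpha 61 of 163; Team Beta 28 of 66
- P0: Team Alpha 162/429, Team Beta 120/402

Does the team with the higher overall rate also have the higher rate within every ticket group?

P3: Team Alpha 7/12 = 58.3%, Team Beta 15/22 = 68.2% → Team Beta
P2: Team Alpha 58/146 = 39.7%, Team Beta 41/86 = 47.7% → Team Beta
P1: Team Alpha 61/163 = 37.4%, Team Beta 28/66 = 42.4% → Team Beta
P0: Team Alpha 162/429 = 37.8%, Team Beta 120/402 = 29.9% → Team Alpha
Overall: Team Alpha 288/750 = 38.4%, Team Beta 204/576 = 35.4% → Team Alpha
Neither sweeps: Team Alpha wins 1 of 4 groups, Team Beta wins 3. Team Alpha wins overall but not every group — no Simpson reversal.

No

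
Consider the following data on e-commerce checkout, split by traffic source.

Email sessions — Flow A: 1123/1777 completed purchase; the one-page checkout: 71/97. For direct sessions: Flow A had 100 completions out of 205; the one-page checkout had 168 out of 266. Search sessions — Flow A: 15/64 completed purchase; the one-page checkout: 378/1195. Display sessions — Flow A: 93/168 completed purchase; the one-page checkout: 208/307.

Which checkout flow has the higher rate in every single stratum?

the one-page checkout

Email: Flow A 1123/1777 = 63.2%, the one-page checkout 71/97 = 73.2% → the one-page checkout
Direct: Flow A 100/205 = 48.8%, the one-page checkout 168/266 = 63.2% → the one-page checkout
Search: Flow A 15/64 = 23.4%, the one-page checkout 378/1195 = 31.6% → the one-page checkout
Display: Flow A 93/168 = 55.4%, the one-page checkout 208/307 = 67.8% → the one-page checkout
The one-page checkout has the higher rate in all 4 groups.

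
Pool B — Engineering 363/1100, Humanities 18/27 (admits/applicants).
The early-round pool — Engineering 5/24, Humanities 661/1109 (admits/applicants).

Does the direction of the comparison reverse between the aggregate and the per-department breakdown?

Yes

Engineering: Pool B 363/1100 = 33.0%, the early-round pool 5/24 = 20.8% → Pool B
Humanities: Pool B 18/27 = 66.7%, the early-round pool 661/1109 = 59.6% → Pool B
Overall: Pool B 381/1127 = 33.8%, the early-round pool 666/1133 = 58.8% → the early-round pool
Pool B wins each department group but the early-round pool wins overall — the comparison reverses. Pool B's applicants skew toward Engineering, which has a lower base rate.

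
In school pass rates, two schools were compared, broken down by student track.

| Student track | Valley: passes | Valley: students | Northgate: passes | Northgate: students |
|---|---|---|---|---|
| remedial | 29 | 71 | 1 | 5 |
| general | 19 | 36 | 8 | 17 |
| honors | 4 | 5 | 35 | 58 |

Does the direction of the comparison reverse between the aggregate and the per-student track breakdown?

Yes

Remedial: Valley 29/71 = 40.8%, Northgate 1/5 = 20.0% → Valley
General: Valley 19/36 = 52.8%, Northgate 8/17 = 47.1% → Valley
Honors: Valley 4/5 = 80.0%, Northgate 35/58 = 60.3% → Valley
Overall: Valley 52/112 = 46.4%, Northgate 44/80 = 55.0% → Northgate
Valley wins each student group but Northgate wins overall — the comparison reverses. Valley's students skew toward remedial, which has a lower base rate.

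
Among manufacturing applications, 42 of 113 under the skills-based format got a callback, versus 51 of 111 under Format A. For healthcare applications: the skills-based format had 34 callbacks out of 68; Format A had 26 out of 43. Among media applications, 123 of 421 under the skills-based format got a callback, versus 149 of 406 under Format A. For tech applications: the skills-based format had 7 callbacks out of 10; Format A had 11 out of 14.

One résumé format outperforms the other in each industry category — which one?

Format A

Manufacturing: the skills-based format 42/113 = 37.2%, Format A 51/111 = 45.9% → Format A
Healthcare: the skills-based format 34/68 = 50.0%, Format A 26/43 = 60.5% → Format A
Media: the skills-based format 123/421 = 29.2%, Format A 149/406 = 36.7% → Format A
Tech: the skills-based format 7/10 = 70.0%, Format A 11/14 = 78.6% → Format A
Format A has the higher rate in all 4 groups.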